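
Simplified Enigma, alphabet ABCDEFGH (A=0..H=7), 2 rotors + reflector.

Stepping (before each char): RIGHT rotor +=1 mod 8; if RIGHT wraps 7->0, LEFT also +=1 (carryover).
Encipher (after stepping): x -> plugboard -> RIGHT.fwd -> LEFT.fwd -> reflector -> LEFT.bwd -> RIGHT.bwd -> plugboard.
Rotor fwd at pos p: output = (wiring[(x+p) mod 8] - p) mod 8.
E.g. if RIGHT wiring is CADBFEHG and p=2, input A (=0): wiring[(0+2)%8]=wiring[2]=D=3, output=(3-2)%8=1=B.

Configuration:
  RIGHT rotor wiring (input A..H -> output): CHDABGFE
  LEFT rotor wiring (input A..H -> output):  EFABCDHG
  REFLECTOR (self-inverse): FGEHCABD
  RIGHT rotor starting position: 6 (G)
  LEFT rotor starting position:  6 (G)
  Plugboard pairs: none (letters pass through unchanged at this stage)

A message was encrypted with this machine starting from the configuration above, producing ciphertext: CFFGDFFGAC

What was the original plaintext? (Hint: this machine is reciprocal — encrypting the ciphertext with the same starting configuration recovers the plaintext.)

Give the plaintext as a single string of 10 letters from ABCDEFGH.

Answer: FHAHCBHFCB

Derivation:
Char 1 ('C'): step: R->7, L=6; C->plug->C->R->A->L->B->refl->G->L'->C->R'->F->plug->F
Char 2 ('F'): step: R->0, L->7 (L advanced); F->plug->F->R->G->L->E->refl->C->L'->E->R'->H->plug->H
Char 3 ('F'): step: R->1, L=7; F->plug->F->R->E->L->C->refl->E->L'->G->R'->A->plug->A
Char 4 ('G'): step: R->2, L=7; G->plug->G->R->A->L->H->refl->D->L'->F->R'->H->plug->H
Char 5 ('D'): step: R->3, L=7; D->plug->D->R->C->L->G->refl->B->L'->D->R'->C->plug->C
Char 6 ('F'): step: R->4, L=7; F->plug->F->R->D->L->B->refl->G->L'->C->R'->B->plug->B
Char 7 ('F'): step: R->5, L=7; F->plug->F->R->G->L->E->refl->C->L'->E->R'->H->plug->H
Char 8 ('G'): step: R->6, L=7; G->plug->G->R->D->L->B->refl->G->L'->C->R'->F->plug->F
Char 9 ('A'): step: R->7, L=7; A->plug->A->R->F->L->D->refl->H->L'->A->R'->C->plug->C
Char 10 ('C'): step: R->0, L->0 (L advanced); C->plug->C->R->D->L->B->refl->G->L'->H->R'->B->plug->B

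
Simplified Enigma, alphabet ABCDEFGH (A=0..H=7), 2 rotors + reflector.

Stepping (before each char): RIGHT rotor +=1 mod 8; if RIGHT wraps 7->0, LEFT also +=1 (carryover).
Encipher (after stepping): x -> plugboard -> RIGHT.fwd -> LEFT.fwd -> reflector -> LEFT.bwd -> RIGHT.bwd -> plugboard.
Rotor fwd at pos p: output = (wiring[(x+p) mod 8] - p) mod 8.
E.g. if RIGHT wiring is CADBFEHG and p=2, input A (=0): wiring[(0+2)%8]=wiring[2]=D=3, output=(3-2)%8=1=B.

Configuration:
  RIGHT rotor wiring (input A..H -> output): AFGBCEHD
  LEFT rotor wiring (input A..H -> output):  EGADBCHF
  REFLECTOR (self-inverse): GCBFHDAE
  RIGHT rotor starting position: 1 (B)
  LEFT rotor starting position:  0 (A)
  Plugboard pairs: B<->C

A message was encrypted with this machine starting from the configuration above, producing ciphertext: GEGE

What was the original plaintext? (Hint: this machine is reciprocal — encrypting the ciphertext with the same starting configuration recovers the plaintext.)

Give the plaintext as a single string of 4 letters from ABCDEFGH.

Answer: BAFB

Derivation:
Char 1 ('G'): step: R->2, L=0; G->plug->G->R->G->L->H->refl->E->L'->A->R'->C->plug->B
Char 2 ('E'): step: R->3, L=0; E->plug->E->R->A->L->E->refl->H->L'->G->R'->A->plug->A
Char 3 ('G'): step: R->4, L=0; G->plug->G->R->C->L->A->refl->G->L'->B->R'->F->plug->F
Char 4 ('E'): step: R->5, L=0; E->plug->E->R->A->L->E->refl->H->L'->G->R'->C->plug->B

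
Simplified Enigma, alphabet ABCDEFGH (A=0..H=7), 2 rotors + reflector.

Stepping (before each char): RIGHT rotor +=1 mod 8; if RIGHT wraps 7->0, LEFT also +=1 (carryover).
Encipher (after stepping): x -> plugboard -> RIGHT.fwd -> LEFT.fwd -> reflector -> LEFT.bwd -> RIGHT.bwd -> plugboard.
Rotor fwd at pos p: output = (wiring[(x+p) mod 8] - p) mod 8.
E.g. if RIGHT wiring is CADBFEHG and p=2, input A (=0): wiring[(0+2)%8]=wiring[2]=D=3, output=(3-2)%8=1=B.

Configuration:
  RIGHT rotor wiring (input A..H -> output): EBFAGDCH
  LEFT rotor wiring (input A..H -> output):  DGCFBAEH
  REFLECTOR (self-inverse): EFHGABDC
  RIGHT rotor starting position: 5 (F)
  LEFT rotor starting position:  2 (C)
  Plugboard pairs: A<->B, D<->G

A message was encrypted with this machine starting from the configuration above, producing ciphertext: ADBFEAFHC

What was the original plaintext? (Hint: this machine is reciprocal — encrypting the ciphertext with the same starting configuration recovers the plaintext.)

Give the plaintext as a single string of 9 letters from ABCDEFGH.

Answer: GCCDHHHBA

Derivation:
Char 1 ('A'): step: R->6, L=2; A->plug->B->R->B->L->D->refl->G->L'->D->R'->D->plug->G
Char 2 ('D'): step: R->7, L=2; D->plug->G->R->E->L->C->refl->H->L'->C->R'->C->plug->C
Char 3 ('B'): step: R->0, L->3 (L advanced); B->plug->A->R->E->L->E->refl->A->L'->F->R'->C->plug->C
Char 4 ('F'): step: R->1, L=3; F->plug->F->R->B->L->G->refl->D->L'->G->R'->G->plug->D
Char 5 ('E'): step: R->2, L=3; E->plug->E->R->A->L->C->refl->H->L'->H->R'->H->plug->H
Char 6 ('A'): step: R->3, L=3; A->plug->B->R->D->L->B->refl->F->L'->C->R'->H->plug->H
Char 7 ('F'): step: R->4, L=3; F->plug->F->R->F->L->A->refl->E->L'->E->R'->H->plug->H
Char 8 ('H'): step: R->5, L=3; H->plug->H->R->B->L->G->refl->D->L'->G->R'->A->plug->B
Char 9 ('C'): step: R->6, L=3; C->plug->C->R->G->L->D->refl->G->L'->B->R'->B->plug->A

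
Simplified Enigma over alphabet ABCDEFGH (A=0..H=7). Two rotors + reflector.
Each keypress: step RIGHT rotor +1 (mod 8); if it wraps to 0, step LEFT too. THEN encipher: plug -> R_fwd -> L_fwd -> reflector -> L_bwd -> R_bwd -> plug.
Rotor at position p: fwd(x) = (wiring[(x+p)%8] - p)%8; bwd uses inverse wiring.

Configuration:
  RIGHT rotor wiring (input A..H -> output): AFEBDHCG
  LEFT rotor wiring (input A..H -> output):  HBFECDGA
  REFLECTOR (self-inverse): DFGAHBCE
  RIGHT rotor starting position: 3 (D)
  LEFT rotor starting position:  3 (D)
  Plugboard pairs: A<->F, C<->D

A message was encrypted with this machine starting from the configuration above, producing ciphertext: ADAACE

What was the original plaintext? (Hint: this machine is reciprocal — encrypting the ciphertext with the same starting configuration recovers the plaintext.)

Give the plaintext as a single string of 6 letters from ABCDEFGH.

Char 1 ('A'): step: R->4, L=3; A->plug->F->R->B->L->H->refl->E->L'->F->R'->H->plug->H
Char 2 ('D'): step: R->5, L=3; D->plug->C->R->B->L->H->refl->E->L'->F->R'->B->plug->B
Char 3 ('A'): step: R->6, L=3; A->plug->F->R->D->L->D->refl->A->L'->C->R'->C->plug->D
Char 4 ('A'): step: R->7, L=3; A->plug->F->R->E->L->F->refl->B->L'->A->R'->G->plug->G
Char 5 ('C'): step: R->0, L->4 (L advanced); C->plug->D->R->B->L->H->refl->E->L'->D->R'->E->plug->E
Char 6 ('E'): step: R->1, L=4; E->plug->E->R->G->L->B->refl->F->L'->F->R'->G->plug->G

Answer: HBDGEG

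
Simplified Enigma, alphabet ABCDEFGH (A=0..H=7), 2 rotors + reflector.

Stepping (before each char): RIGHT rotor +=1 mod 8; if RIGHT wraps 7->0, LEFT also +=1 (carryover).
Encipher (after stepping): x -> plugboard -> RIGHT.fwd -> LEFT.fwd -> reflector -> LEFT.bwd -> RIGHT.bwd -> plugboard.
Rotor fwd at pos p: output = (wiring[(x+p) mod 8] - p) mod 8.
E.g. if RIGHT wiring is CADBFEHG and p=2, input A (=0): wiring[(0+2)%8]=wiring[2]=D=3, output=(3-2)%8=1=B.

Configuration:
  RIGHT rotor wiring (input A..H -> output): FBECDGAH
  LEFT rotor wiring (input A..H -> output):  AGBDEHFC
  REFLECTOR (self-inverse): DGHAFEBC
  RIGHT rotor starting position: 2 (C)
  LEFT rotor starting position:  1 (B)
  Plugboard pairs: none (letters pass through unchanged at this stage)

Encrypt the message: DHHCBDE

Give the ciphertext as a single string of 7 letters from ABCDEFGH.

Answer: BCEAFGH

Derivation:
Char 1 ('D'): step: R->3, L=1; D->plug->D->R->F->L->E->refl->F->L'->A->R'->B->plug->B
Char 2 ('H'): step: R->4, L=1; H->plug->H->R->G->L->B->refl->G->L'->E->R'->C->plug->C
Char 3 ('H'): step: R->5, L=1; H->plug->H->R->G->L->B->refl->G->L'->E->R'->E->plug->E
Char 4 ('C'): step: R->6, L=1; C->plug->C->R->H->L->H->refl->C->L'->C->R'->A->plug->A
Char 5 ('B'): step: R->7, L=1; B->plug->B->R->G->L->B->refl->G->L'->E->R'->F->plug->F
Char 6 ('D'): step: R->0, L->2 (L advanced); D->plug->D->R->C->L->C->refl->H->L'->A->R'->G->plug->G
Char 7 ('E'): step: R->1, L=2; E->plug->E->R->F->L->A->refl->D->L'->E->R'->H->plug->H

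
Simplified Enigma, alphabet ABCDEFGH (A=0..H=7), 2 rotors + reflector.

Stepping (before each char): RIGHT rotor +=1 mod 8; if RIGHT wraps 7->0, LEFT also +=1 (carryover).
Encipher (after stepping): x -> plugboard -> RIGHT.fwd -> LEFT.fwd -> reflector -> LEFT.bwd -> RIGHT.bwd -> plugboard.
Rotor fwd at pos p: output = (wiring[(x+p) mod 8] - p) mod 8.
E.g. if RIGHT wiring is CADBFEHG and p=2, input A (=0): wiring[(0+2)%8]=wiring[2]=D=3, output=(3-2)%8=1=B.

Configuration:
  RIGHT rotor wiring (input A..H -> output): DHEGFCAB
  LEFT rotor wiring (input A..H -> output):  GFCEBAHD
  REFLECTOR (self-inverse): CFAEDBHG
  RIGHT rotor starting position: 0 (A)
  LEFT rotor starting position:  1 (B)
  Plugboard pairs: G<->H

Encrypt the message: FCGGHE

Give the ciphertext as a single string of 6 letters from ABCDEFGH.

Answer: EECHFB

Derivation:
Char 1 ('F'): step: R->1, L=1; F->plug->F->R->H->L->F->refl->B->L'->B->R'->E->plug->E
Char 2 ('C'): step: R->2, L=1; C->plug->C->R->D->L->A->refl->C->L'->G->R'->E->plug->E
Char 3 ('G'): step: R->3, L=1; G->plug->H->R->B->L->B->refl->F->L'->H->R'->C->plug->C
Char 4 ('G'): step: R->4, L=1; G->plug->H->R->C->L->D->refl->E->L'->A->R'->G->plug->H
Char 5 ('H'): step: R->5, L=1; H->plug->G->R->B->L->B->refl->F->L'->H->R'->F->plug->F
Char 6 ('E'): step: R->6, L=1; E->plug->E->R->G->L->C->refl->A->L'->D->R'->B->plug->B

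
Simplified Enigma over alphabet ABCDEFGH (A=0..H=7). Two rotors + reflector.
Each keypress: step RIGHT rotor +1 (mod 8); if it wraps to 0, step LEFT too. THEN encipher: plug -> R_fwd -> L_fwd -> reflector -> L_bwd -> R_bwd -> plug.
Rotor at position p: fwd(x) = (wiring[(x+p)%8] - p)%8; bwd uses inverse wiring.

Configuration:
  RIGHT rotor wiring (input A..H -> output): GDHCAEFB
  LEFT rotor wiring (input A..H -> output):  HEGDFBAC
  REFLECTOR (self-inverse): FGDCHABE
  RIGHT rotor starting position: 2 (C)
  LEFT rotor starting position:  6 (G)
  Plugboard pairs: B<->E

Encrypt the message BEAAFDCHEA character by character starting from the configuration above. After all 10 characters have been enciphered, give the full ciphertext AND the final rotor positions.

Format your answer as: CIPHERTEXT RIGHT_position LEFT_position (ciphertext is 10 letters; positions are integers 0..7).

Char 1 ('B'): step: R->3, L=6; B->plug->E->R->G->L->H->refl->E->L'->B->R'->C->plug->C
Char 2 ('E'): step: R->4, L=6; E->plug->B->R->A->L->C->refl->D->L'->H->R'->F->plug->F
Char 3 ('A'): step: R->5, L=6; A->plug->A->R->H->L->D->refl->C->L'->A->R'->B->plug->E
Char 4 ('A'): step: R->6, L=6; A->plug->A->R->H->L->D->refl->C->L'->A->R'->C->plug->C
Char 5 ('F'): step: R->7, L=6; F->plug->F->R->B->L->E->refl->H->L'->G->R'->H->plug->H
Char 6 ('D'): step: R->0, L->7 (L advanced); D->plug->D->R->C->L->F->refl->A->L'->B->R'->H->plug->H
Char 7 ('C'): step: R->1, L=7; C->plug->C->R->B->L->A->refl->F->L'->C->R'->A->plug->A
Char 8 ('H'): step: R->2, L=7; H->plug->H->R->B->L->A->refl->F->L'->C->R'->D->plug->D
Char 9 ('E'): step: R->3, L=7; E->plug->B->R->F->L->G->refl->B->L'->H->R'->A->plug->A
Char 10 ('A'): step: R->4, L=7; A->plug->A->R->E->L->E->refl->H->L'->D->R'->G->plug->G
Final: ciphertext=CFECHHADAG, RIGHT=4, LEFT=7

Answer: CFECHHADAG 4 7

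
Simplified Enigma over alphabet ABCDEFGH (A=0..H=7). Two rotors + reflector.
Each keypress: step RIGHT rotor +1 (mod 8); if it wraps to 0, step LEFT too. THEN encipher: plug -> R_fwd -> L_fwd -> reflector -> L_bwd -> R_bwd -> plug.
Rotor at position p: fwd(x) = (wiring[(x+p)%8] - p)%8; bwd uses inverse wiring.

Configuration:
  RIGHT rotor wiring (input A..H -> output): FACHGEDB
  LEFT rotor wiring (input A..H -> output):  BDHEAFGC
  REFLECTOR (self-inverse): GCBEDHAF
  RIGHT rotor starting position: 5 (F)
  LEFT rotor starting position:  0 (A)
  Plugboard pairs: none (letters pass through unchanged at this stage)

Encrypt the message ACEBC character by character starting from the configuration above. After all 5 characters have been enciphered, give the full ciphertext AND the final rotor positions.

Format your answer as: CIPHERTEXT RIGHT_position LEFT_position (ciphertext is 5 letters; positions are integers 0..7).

Char 1 ('A'): step: R->6, L=0; A->plug->A->R->F->L->F->refl->H->L'->C->R'->D->plug->D
Char 2 ('C'): step: R->7, L=0; C->plug->C->R->B->L->D->refl->E->L'->D->R'->D->plug->D
Char 3 ('E'): step: R->0, L->1 (L advanced); E->plug->E->R->G->L->B->refl->C->L'->A->R'->B->plug->B
Char 4 ('B'): step: R->1, L=1; B->plug->B->R->B->L->G->refl->A->L'->H->R'->A->plug->A
Char 5 ('C'): step: R->2, L=1; C->plug->C->R->E->L->E->refl->D->L'->C->R'->D->plug->D
Final: ciphertext=DDBAD, RIGHT=2, LEFT=1

Answer: DDBAD 2 1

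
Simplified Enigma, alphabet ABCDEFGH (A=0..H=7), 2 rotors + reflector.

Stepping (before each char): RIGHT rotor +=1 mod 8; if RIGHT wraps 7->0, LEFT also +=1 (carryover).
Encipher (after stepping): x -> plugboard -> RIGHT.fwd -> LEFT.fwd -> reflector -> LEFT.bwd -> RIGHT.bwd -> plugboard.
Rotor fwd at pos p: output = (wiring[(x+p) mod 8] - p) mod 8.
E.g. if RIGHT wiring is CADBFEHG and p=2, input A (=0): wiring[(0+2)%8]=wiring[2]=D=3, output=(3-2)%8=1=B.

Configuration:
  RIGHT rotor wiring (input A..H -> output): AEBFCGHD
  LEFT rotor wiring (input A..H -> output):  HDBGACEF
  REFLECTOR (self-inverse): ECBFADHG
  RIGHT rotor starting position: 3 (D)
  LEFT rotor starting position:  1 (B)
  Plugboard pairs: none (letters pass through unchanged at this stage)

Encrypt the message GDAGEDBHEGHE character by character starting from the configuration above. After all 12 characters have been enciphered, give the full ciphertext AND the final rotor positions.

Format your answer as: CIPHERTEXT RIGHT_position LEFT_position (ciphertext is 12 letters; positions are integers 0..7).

Answer: BEDFAAFFDBCC 7 2

Derivation:
Char 1 ('G'): step: R->4, L=1; G->plug->G->R->F->L->D->refl->F->L'->C->R'->B->plug->B
Char 2 ('D'): step: R->5, L=1; D->plug->D->R->D->L->H->refl->G->L'->H->R'->E->plug->E
Char 3 ('A'): step: R->6, L=1; A->plug->A->R->B->L->A->refl->E->L'->G->R'->D->plug->D
Char 4 ('G'): step: R->7, L=1; G->plug->G->R->H->L->G->refl->H->L'->D->R'->F->plug->F
Char 5 ('E'): step: R->0, L->2 (L advanced); E->plug->E->R->C->L->G->refl->H->L'->A->R'->A->plug->A
Char 6 ('D'): step: R->1, L=2; D->plug->D->R->B->L->E->refl->A->L'->D->R'->A->plug->A
Char 7 ('B'): step: R->2, L=2; B->plug->B->R->D->L->A->refl->E->L'->B->R'->F->plug->F
Char 8 ('H'): step: R->3, L=2; H->plug->H->R->G->L->F->refl->D->L'->F->R'->F->plug->F
Char 9 ('E'): step: R->4, L=2; E->plug->E->R->E->L->C->refl->B->L'->H->R'->D->plug->D
Char 10 ('G'): step: R->5, L=2; G->plug->G->R->A->L->H->refl->G->L'->C->R'->B->plug->B
Char 11 ('H'): step: R->6, L=2; H->plug->H->R->A->L->H->refl->G->L'->C->R'->C->plug->C
Char 12 ('E'): step: R->7, L=2; E->plug->E->R->G->L->F->refl->D->L'->F->R'->C->plug->C
Final: ciphertext=BEDFAAFFDBCC, RIGHT=7, LEFT=2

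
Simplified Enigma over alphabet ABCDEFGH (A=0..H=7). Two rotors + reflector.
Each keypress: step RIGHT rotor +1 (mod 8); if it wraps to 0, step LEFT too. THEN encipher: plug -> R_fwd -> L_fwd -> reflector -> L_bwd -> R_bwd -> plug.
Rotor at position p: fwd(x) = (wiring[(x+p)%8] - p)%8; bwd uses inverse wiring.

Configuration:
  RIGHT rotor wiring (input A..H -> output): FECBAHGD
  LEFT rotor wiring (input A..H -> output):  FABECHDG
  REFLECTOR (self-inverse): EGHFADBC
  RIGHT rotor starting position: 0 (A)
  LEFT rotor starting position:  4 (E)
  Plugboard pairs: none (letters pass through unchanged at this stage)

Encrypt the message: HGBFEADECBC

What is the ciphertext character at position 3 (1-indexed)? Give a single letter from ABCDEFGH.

Char 1 ('H'): step: R->1, L=4; H->plug->H->R->E->L->B->refl->G->L'->A->R'->C->plug->C
Char 2 ('G'): step: R->2, L=4; G->plug->G->R->D->L->C->refl->H->L'->C->R'->H->plug->H
Char 3 ('B'): step: R->3, L=4; B->plug->B->R->F->L->E->refl->A->L'->H->R'->H->plug->H

H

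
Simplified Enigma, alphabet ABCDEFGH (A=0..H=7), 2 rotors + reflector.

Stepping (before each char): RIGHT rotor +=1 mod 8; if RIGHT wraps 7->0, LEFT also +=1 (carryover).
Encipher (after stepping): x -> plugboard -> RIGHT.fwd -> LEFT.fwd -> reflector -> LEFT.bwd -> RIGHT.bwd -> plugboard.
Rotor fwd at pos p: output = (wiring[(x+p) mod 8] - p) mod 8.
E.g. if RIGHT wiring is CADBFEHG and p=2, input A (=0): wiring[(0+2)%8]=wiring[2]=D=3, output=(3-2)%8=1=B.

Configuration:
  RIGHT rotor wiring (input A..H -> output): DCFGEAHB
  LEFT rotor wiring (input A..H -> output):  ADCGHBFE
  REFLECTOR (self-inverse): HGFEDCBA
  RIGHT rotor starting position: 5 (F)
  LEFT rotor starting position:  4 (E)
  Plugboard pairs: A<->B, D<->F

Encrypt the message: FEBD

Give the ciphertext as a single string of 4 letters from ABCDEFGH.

Answer: DGDA

Derivation:
Char 1 ('F'): step: R->6, L=4; F->plug->D->R->E->L->E->refl->D->L'->A->R'->F->plug->D
Char 2 ('E'): step: R->7, L=4; E->plug->E->R->H->L->C->refl->F->L'->B->R'->G->plug->G
Char 3 ('B'): step: R->0, L->5 (L advanced); B->plug->A->R->D->L->D->refl->E->L'->A->R'->F->plug->D
Char 4 ('D'): step: R->1, L=5; D->plug->F->R->G->L->B->refl->G->L'->E->R'->B->plug->A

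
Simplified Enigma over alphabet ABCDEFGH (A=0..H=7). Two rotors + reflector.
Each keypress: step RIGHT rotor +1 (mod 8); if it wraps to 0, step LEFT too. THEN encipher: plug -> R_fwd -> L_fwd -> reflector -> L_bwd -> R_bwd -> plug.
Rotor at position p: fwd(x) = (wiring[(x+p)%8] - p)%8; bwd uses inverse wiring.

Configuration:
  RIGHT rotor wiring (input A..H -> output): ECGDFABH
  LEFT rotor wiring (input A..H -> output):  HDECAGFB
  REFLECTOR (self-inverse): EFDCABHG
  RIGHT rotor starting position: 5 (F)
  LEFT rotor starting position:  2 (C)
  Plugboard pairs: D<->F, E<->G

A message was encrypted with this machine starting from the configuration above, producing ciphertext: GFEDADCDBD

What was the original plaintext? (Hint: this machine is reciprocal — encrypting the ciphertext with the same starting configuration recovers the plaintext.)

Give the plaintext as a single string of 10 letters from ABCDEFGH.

Answer: FDHFHEDFEB

Derivation:
Char 1 ('G'): step: R->6, L=2; G->plug->E->R->A->L->C->refl->D->L'->E->R'->D->plug->F
Char 2 ('F'): step: R->7, L=2; F->plug->D->R->H->L->B->refl->F->L'->G->R'->F->plug->D
Char 3 ('E'): step: R->0, L->3 (L advanced); E->plug->G->R->B->L->F->refl->B->L'->H->R'->H->plug->H
Char 4 ('D'): step: R->1, L=3; D->plug->F->R->A->L->H->refl->G->L'->E->R'->D->plug->F
Char 5 ('A'): step: R->2, L=3; A->plug->A->R->E->L->G->refl->H->L'->A->R'->H->plug->H
Char 6 ('D'): step: R->3, L=3; D->plug->F->R->B->L->F->refl->B->L'->H->R'->G->plug->E
Char 7 ('C'): step: R->4, L=3; C->plug->C->R->F->L->E->refl->A->L'->G->R'->F->plug->D
Char 8 ('D'): step: R->5, L=3; D->plug->F->R->B->L->F->refl->B->L'->H->R'->D->plug->F
Char 9 ('B'): step: R->6, L=3; B->plug->B->R->B->L->F->refl->B->L'->H->R'->G->plug->E
Char 10 ('D'): step: R->7, L=3; D->plug->F->R->G->L->A->refl->E->L'->F->R'->B->plug->B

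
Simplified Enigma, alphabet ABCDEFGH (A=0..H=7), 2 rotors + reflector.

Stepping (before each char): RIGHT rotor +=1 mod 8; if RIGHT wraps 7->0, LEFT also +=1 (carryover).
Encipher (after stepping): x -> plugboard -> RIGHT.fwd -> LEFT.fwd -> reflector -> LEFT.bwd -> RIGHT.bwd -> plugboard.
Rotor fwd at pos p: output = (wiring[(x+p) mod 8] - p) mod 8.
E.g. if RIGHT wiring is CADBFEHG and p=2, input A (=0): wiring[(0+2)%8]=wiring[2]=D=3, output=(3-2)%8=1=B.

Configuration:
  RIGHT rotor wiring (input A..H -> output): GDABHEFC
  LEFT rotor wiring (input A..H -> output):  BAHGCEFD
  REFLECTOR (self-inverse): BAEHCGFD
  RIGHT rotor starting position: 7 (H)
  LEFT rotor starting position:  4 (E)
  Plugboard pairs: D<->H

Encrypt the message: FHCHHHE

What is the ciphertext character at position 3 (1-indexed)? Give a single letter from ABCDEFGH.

Char 1 ('F'): step: R->0, L->5 (L advanced); F->plug->F->R->E->L->D->refl->H->L'->A->R'->C->plug->C
Char 2 ('H'): step: R->1, L=5; H->plug->D->R->G->L->B->refl->A->L'->B->R'->G->plug->G
Char 3 ('C'): step: R->2, L=5; C->plug->C->R->F->L->C->refl->E->L'->D->R'->E->plug->E

E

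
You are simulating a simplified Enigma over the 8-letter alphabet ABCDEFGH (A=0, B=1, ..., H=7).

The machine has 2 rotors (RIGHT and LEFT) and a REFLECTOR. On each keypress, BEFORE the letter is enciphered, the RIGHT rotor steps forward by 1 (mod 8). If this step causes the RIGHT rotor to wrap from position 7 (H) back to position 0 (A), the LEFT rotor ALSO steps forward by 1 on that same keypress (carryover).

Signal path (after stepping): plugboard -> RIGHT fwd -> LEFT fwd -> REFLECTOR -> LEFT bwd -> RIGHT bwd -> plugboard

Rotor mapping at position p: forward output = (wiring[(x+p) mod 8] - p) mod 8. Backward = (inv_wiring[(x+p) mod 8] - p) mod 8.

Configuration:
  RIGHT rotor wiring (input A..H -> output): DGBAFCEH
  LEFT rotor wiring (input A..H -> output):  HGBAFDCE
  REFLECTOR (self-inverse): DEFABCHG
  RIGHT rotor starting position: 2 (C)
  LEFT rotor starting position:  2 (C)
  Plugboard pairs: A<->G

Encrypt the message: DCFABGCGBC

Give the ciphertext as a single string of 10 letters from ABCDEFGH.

Char 1 ('D'): step: R->3, L=2; D->plug->D->R->B->L->G->refl->H->L'->A->R'->F->plug->F
Char 2 ('C'): step: R->4, L=2; C->plug->C->R->A->L->H->refl->G->L'->B->R'->A->plug->G
Char 3 ('F'): step: R->5, L=2; F->plug->F->R->E->L->A->refl->D->L'->C->R'->C->plug->C
Char 4 ('A'): step: R->6, L=2; A->plug->G->R->H->L->E->refl->B->L'->D->R'->E->plug->E
Char 5 ('B'): step: R->7, L=2; B->plug->B->R->E->L->A->refl->D->L'->C->R'->D->plug->D
Char 6 ('G'): step: R->0, L->3 (L advanced); G->plug->A->R->D->L->H->refl->G->L'->H->R'->H->plug->H
Char 7 ('C'): step: R->1, L=3; C->plug->C->R->H->L->G->refl->H->L'->D->R'->F->plug->F
Char 8 ('G'): step: R->2, L=3; G->plug->A->R->H->L->G->refl->H->L'->D->R'->C->plug->C
Char 9 ('B'): step: R->3, L=3; B->plug->B->R->C->L->A->refl->D->L'->G->R'->H->plug->H
Char 10 ('C'): step: R->4, L=3; C->plug->C->R->A->L->F->refl->C->L'->B->R'->A->plug->G

Answer: FGCEDHFCHG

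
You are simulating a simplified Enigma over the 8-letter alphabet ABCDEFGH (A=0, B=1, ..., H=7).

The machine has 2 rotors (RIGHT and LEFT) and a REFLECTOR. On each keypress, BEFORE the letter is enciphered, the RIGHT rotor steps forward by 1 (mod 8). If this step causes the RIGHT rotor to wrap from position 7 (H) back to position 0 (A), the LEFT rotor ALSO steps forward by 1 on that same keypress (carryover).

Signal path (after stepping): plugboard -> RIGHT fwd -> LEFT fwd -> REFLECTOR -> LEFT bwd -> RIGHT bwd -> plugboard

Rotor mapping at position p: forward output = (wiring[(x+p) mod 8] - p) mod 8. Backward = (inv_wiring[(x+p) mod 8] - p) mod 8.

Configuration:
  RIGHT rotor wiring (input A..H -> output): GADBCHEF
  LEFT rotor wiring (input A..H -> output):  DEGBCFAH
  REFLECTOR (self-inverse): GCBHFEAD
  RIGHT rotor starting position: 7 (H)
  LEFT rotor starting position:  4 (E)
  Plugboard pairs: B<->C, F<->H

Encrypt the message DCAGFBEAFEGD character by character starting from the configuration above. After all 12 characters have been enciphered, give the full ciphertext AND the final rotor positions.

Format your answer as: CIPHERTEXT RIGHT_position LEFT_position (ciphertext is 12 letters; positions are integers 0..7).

Char 1 ('D'): step: R->0, L->5 (L advanced); D->plug->D->R->B->L->D->refl->H->L'->E->R'->G->plug->G
Char 2 ('C'): step: R->1, L=5; C->plug->B->R->C->L->C->refl->B->L'->F->R'->H->plug->F
Char 3 ('A'): step: R->2, L=5; A->plug->A->R->B->L->D->refl->H->L'->E->R'->G->plug->G
Char 4 ('G'): step: R->3, L=5; G->plug->G->R->F->L->B->refl->C->L'->C->R'->E->plug->E
Char 5 ('F'): step: R->4, L=5; F->plug->H->R->F->L->B->refl->C->L'->C->R'->E->plug->E
Char 6 ('B'): step: R->5, L=5; B->plug->C->R->A->L->A->refl->G->L'->D->R'->E->plug->E
Char 7 ('E'): step: R->6, L=5; E->plug->E->R->F->L->B->refl->C->L'->C->R'->D->plug->D
Char 8 ('A'): step: R->7, L=5; A->plug->A->R->G->L->E->refl->F->L'->H->R'->B->plug->C
Char 9 ('F'): step: R->0, L->6 (L advanced); F->plug->H->R->F->L->D->refl->H->L'->H->R'->F->plug->H
Char 10 ('E'): step: R->1, L=6; E->plug->E->R->G->L->E->refl->F->L'->C->R'->B->plug->C
Char 11 ('G'): step: R->2, L=6; G->plug->G->R->E->L->A->refl->G->L'->D->R'->F->plug->H
Char 12 ('D'): step: R->3, L=6; D->plug->D->R->B->L->B->refl->C->L'->A->R'->H->plug->F
Final: ciphertext=GFGEEEDCHCHF, RIGHT=3, LEFT=6

Answer: GFGEEEDCHCHF 3 6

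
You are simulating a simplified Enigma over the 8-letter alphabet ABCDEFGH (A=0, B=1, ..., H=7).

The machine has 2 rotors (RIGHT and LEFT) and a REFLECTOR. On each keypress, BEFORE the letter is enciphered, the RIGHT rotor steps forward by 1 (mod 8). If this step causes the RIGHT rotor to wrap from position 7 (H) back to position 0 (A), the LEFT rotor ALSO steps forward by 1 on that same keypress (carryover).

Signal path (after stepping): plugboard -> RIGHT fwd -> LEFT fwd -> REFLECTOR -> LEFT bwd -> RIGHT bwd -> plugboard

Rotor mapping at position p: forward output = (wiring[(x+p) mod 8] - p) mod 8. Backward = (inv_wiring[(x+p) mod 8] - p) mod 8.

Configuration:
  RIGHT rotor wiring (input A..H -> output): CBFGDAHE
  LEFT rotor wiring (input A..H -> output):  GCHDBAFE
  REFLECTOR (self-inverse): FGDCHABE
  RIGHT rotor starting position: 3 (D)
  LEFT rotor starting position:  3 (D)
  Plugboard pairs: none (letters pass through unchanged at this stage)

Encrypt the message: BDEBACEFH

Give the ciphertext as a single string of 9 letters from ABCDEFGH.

Char 1 ('B'): step: R->4, L=3; B->plug->B->R->E->L->B->refl->G->L'->B->R'->G->plug->G
Char 2 ('D'): step: R->5, L=3; D->plug->D->R->F->L->D->refl->C->L'->D->R'->A->plug->A
Char 3 ('E'): step: R->6, L=3; E->plug->E->R->H->L->E->refl->H->L'->G->R'->B->plug->B
Char 4 ('B'): step: R->7, L=3; B->plug->B->R->D->L->C->refl->D->L'->F->R'->A->plug->A
Char 5 ('A'): step: R->0, L->4 (L advanced); A->plug->A->R->C->L->B->refl->G->L'->F->R'->C->plug->C
Char 6 ('C'): step: R->1, L=4; C->plug->C->R->F->L->G->refl->B->L'->C->R'->D->plug->D
Char 7 ('E'): step: R->2, L=4; E->plug->E->R->F->L->G->refl->B->L'->C->R'->F->plug->F
Char 8 ('F'): step: R->3, L=4; F->plug->F->R->H->L->H->refl->E->L'->B->R'->E->plug->E
Char 9 ('H'): step: R->4, L=4; H->plug->H->R->C->L->B->refl->G->L'->F->R'->F->plug->F

Answer: GABACDFEF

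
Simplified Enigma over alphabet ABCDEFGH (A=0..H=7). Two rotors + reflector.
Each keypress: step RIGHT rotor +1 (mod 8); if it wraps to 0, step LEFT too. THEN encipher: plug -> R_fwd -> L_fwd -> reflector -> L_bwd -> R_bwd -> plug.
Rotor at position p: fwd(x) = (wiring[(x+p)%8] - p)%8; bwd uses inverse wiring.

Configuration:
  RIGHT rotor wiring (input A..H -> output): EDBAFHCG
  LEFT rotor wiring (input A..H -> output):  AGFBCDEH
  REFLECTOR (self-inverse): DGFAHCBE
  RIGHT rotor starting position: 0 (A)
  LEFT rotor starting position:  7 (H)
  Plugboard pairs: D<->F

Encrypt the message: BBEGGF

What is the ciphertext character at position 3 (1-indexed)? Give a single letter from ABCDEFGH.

Char 1 ('B'): step: R->1, L=7; B->plug->B->R->A->L->A->refl->D->L'->F->R'->G->plug->G
Char 2 ('B'): step: R->2, L=7; B->plug->B->R->G->L->E->refl->H->L'->C->R'->G->plug->G
Char 3 ('E'): step: R->3, L=7; E->plug->E->R->D->L->G->refl->B->L'->B->R'->F->plug->D

D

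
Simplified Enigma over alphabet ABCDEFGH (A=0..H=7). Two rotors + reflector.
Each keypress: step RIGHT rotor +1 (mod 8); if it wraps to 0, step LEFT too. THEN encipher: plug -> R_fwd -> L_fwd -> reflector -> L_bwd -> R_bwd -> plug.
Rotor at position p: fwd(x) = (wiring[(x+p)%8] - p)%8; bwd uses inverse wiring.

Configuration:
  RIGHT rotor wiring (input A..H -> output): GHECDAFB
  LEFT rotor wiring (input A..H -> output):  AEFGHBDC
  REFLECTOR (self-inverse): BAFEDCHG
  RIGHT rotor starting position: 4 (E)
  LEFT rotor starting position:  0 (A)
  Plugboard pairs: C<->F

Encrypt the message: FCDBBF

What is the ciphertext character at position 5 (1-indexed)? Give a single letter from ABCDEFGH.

Char 1 ('F'): step: R->5, L=0; F->plug->C->R->E->L->H->refl->G->L'->D->R'->A->plug->A
Char 2 ('C'): step: R->6, L=0; C->plug->F->R->E->L->H->refl->G->L'->D->R'->B->plug->B
Char 3 ('D'): step: R->7, L=0; D->plug->D->R->F->L->B->refl->A->L'->A->R'->C->plug->F
Char 4 ('B'): step: R->0, L->1 (L advanced); B->plug->B->R->H->L->H->refl->G->L'->D->R'->E->plug->E
Char 5 ('B'): step: R->1, L=1; B->plug->B->R->D->L->G->refl->H->L'->H->R'->E->plug->E

E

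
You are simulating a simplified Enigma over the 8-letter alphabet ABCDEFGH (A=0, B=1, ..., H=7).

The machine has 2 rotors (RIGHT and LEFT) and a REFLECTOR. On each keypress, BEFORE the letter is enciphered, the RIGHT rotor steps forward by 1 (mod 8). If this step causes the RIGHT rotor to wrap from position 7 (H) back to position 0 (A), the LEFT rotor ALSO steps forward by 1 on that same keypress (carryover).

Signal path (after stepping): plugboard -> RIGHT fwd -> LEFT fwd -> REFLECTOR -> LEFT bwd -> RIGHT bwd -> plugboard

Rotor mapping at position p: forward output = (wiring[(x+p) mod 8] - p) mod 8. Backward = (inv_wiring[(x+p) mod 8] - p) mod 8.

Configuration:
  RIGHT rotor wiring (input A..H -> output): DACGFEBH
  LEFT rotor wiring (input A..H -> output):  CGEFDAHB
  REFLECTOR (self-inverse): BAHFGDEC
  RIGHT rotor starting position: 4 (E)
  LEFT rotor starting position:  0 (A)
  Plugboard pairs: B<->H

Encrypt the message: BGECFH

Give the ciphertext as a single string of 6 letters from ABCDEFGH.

Answer: DCGEHC

Derivation:
Char 1 ('B'): step: R->5, L=0; B->plug->H->R->A->L->C->refl->H->L'->G->R'->D->plug->D
Char 2 ('G'): step: R->6, L=0; G->plug->G->R->H->L->B->refl->A->L'->F->R'->C->plug->C
Char 3 ('E'): step: R->7, L=0; E->plug->E->R->H->L->B->refl->A->L'->F->R'->G->plug->G
Char 4 ('C'): step: R->0, L->1 (L advanced); C->plug->C->R->C->L->E->refl->G->L'->F->R'->E->plug->E
Char 5 ('F'): step: R->1, L=1; F->plug->F->R->A->L->F->refl->D->L'->B->R'->B->plug->H
Char 6 ('H'): step: R->2, L=1; H->plug->B->R->E->L->H->refl->C->L'->D->R'->C->plug->C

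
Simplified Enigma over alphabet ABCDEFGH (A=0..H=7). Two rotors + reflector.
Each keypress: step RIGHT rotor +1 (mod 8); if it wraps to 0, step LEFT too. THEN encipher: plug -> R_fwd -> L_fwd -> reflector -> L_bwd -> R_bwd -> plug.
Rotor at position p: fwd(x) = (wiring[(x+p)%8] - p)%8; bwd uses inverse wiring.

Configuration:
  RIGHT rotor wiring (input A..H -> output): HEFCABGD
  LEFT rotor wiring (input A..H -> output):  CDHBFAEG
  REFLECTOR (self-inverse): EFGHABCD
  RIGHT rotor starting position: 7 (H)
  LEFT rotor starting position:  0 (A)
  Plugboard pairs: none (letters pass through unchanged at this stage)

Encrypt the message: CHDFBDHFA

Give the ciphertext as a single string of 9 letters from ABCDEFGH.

Answer: BDCBAHGBE

Derivation:
Char 1 ('C'): step: R->0, L->1 (L advanced); C->plug->C->R->F->L->D->refl->H->L'->E->R'->B->plug->B
Char 2 ('H'): step: R->1, L=1; H->plug->H->R->G->L->F->refl->B->L'->H->R'->D->plug->D
Char 3 ('D'): step: R->2, L=1; D->plug->D->R->H->L->B->refl->F->L'->G->R'->C->plug->C
Char 4 ('F'): step: R->3, L=1; F->plug->F->R->E->L->H->refl->D->L'->F->R'->B->plug->B
Char 5 ('B'): step: R->4, L=1; B->plug->B->R->F->L->D->refl->H->L'->E->R'->A->plug->A
Char 6 ('D'): step: R->5, L=1; D->plug->D->R->C->L->A->refl->E->L'->D->R'->H->plug->H
Char 7 ('H'): step: R->6, L=1; H->plug->H->R->D->L->E->refl->A->L'->C->R'->G->plug->G
Char 8 ('F'): step: R->7, L=1; F->plug->F->R->B->L->G->refl->C->L'->A->R'->B->plug->B
Char 9 ('A'): step: R->0, L->2 (L advanced); A->plug->A->R->H->L->B->refl->F->L'->A->R'->E->plug->E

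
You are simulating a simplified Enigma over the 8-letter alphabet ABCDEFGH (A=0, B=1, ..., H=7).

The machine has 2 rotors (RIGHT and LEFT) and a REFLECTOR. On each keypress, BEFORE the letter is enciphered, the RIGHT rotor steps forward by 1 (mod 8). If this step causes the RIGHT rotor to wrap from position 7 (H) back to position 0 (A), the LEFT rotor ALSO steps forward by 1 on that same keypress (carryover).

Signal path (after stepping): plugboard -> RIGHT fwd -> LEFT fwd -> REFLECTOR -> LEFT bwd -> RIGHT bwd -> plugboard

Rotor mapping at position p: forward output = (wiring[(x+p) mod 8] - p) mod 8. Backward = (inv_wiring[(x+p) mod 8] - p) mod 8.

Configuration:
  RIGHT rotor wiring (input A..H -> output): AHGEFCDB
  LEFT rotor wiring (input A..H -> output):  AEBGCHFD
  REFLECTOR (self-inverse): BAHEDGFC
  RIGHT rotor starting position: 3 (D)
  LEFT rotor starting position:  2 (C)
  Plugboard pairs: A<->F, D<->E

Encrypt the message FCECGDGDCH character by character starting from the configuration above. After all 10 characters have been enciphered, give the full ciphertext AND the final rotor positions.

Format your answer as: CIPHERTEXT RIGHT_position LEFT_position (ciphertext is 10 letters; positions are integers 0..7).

Answer: DAHEHCFGED 5 3

Derivation:
Char 1 ('F'): step: R->4, L=2; F->plug->A->R->B->L->E->refl->D->L'->E->R'->E->plug->D
Char 2 ('C'): step: R->5, L=2; C->plug->C->R->E->L->D->refl->E->L'->B->R'->F->plug->A
Char 3 ('E'): step: R->6, L=2; E->plug->D->R->B->L->E->refl->D->L'->E->R'->H->plug->H
Char 4 ('C'): step: R->7, L=2; C->plug->C->R->A->L->H->refl->C->L'->H->R'->D->plug->E
Char 5 ('G'): step: R->0, L->3 (L advanced); G->plug->G->R->D->L->C->refl->H->L'->B->R'->H->plug->H
Char 6 ('D'): step: R->1, L=3; D->plug->E->R->B->L->H->refl->C->L'->D->R'->C->plug->C
Char 7 ('G'): step: R->2, L=3; G->plug->G->R->G->L->B->refl->A->L'->E->R'->A->plug->F
Char 8 ('D'): step: R->3, L=3; D->plug->E->R->G->L->B->refl->A->L'->E->R'->G->plug->G
Char 9 ('C'): step: R->4, L=3; C->plug->C->R->H->L->G->refl->F->L'->F->R'->D->plug->E
Char 10 ('H'): step: R->5, L=3; H->plug->H->R->A->L->D->refl->E->L'->C->R'->E->plug->D
Final: ciphertext=DAHEHCFGED, RIGHT=5, LEFT=3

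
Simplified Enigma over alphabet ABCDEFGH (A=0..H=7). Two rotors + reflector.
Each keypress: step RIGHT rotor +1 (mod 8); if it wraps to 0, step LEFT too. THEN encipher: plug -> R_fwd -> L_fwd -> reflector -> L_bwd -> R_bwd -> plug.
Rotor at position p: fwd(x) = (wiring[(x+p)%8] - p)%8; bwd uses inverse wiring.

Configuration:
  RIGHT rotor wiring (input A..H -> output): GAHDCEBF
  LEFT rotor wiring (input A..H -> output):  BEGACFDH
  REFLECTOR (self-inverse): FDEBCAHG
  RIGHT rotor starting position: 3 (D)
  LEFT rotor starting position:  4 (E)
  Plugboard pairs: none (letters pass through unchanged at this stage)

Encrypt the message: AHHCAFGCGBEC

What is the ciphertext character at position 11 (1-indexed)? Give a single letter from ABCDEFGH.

Char 1 ('A'): step: R->4, L=4; A->plug->A->R->G->L->C->refl->E->L'->H->R'->H->plug->H
Char 2 ('H'): step: R->5, L=4; H->plug->H->R->F->L->A->refl->F->L'->E->R'->B->plug->B
Char 3 ('H'): step: R->6, L=4; H->plug->H->R->G->L->C->refl->E->L'->H->R'->B->plug->B
Char 4 ('C'): step: R->7, L=4; C->plug->C->R->B->L->B->refl->D->L'->D->R'->F->plug->F
Char 5 ('A'): step: R->0, L->5 (L advanced); A->plug->A->R->G->L->D->refl->B->L'->F->R'->H->plug->H
Char 6 ('F'): step: R->1, L=5; F->plug->F->R->A->L->A->refl->F->L'->H->R'->A->plug->A
Char 7 ('G'): step: R->2, L=5; G->plug->G->R->E->L->H->refl->G->L'->B->R'->B->plug->B
Char 8 ('C'): step: R->3, L=5; C->plug->C->R->B->L->G->refl->H->L'->E->R'->H->plug->H
Char 9 ('G'): step: R->4, L=5; G->plug->G->R->D->L->E->refl->C->L'->C->R'->E->plug->E
Char 10 ('B'): step: R->5, L=5; B->plug->B->R->E->L->H->refl->G->L'->B->R'->D->plug->D
Char 11 ('E'): step: R->6, L=5; E->plug->E->R->B->L->G->refl->H->L'->E->R'->G->plug->G

G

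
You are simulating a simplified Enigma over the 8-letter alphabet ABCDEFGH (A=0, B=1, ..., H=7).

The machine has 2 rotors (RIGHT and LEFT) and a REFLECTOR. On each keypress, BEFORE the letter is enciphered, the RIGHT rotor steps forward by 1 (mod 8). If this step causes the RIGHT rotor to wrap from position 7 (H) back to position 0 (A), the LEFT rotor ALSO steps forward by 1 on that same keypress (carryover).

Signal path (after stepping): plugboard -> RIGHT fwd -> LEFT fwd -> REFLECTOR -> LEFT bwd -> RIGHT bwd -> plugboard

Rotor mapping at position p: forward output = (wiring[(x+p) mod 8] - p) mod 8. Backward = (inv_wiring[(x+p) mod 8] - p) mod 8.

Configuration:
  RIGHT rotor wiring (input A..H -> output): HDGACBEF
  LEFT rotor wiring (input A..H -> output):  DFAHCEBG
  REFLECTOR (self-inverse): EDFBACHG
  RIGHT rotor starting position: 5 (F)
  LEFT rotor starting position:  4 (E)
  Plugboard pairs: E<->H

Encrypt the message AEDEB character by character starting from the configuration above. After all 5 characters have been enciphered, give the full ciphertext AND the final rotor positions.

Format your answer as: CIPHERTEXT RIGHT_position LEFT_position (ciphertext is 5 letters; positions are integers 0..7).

Char 1 ('A'): step: R->6, L=4; A->plug->A->R->G->L->E->refl->A->L'->B->R'->C->plug->C
Char 2 ('E'): step: R->7, L=4; E->plug->H->R->F->L->B->refl->D->L'->H->R'->D->plug->D
Char 3 ('D'): step: R->0, L->5 (L advanced); D->plug->D->R->A->L->H->refl->G->L'->D->R'->B->plug->B
Char 4 ('E'): step: R->1, L=5; E->plug->H->R->G->L->C->refl->F->L'->H->R'->C->plug->C
Char 5 ('B'): step: R->2, L=5; B->plug->B->R->G->L->C->refl->F->L'->H->R'->D->plug->D
Final: ciphertext=CDBCD, RIGHT=2, LEFT=5

Answer: CDBCD 2 5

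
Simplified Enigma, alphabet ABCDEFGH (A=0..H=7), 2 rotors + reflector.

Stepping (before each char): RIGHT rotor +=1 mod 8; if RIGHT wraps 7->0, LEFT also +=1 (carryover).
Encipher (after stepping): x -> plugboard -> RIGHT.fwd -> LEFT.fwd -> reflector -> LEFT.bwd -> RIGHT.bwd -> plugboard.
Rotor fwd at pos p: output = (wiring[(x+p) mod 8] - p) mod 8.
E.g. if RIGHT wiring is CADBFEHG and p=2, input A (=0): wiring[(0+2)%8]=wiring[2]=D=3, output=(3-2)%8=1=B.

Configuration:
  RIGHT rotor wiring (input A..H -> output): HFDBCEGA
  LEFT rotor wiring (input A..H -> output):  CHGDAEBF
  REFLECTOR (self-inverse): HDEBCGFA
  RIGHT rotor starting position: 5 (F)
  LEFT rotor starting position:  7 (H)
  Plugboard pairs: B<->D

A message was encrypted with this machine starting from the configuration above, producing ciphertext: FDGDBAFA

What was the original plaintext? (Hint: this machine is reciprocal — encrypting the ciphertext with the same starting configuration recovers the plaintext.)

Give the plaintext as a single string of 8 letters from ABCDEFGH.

Answer: DCCGDBBB

Derivation:
Char 1 ('F'): step: R->6, L=7; F->plug->F->R->D->L->H->refl->A->L'->C->R'->B->plug->D
Char 2 ('D'): step: R->7, L=7; D->plug->B->R->A->L->G->refl->F->L'->G->R'->C->plug->C
Char 3 ('G'): step: R->0, L->0 (L advanced); G->plug->G->R->G->L->B->refl->D->L'->D->R'->C->plug->C
Char 4 ('D'): step: R->1, L=0; D->plug->B->R->C->L->G->refl->F->L'->H->R'->G->plug->G
Char 5 ('B'): step: R->2, L=0; B->plug->D->R->C->L->G->refl->F->L'->H->R'->B->plug->D
Char 6 ('A'): step: R->3, L=0; A->plug->A->R->G->L->B->refl->D->L'->D->R'->D->plug->B
Char 7 ('F'): step: R->4, L=0; F->plug->F->R->B->L->H->refl->A->L'->E->R'->D->plug->B
Char 8 ('A'): step: R->5, L=0; A->plug->A->R->H->L->F->refl->G->L'->C->R'->D->plug->B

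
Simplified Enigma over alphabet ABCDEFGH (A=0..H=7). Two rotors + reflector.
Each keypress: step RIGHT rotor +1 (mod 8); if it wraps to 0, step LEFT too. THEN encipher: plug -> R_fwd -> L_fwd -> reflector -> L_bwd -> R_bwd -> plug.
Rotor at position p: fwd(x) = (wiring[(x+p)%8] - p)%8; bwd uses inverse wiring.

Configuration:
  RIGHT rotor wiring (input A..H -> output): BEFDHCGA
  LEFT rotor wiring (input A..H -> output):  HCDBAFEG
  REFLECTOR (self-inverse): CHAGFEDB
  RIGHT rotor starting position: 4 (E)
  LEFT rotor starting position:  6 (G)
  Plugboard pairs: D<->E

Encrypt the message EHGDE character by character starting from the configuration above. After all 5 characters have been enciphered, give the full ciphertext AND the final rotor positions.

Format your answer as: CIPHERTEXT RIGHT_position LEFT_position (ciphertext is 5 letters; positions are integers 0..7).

Char 1 ('E'): step: R->5, L=6; E->plug->D->R->E->L->F->refl->E->L'->D->R'->C->plug->C
Char 2 ('H'): step: R->6, L=6; H->plug->H->R->E->L->F->refl->E->L'->D->R'->C->plug->C
Char 3 ('G'): step: R->7, L=6; G->plug->G->R->D->L->E->refl->F->L'->E->R'->E->plug->D
Char 4 ('D'): step: R->0, L->7 (L advanced); D->plug->E->R->H->L->F->refl->E->L'->D->R'->D->plug->E
Char 5 ('E'): step: R->1, L=7; E->plug->D->R->G->L->G->refl->D->L'->C->R'->C->plug->C
Final: ciphertext=CCDEC, RIGHT=1, LEFT=7

Answer: CCDEC 1 7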